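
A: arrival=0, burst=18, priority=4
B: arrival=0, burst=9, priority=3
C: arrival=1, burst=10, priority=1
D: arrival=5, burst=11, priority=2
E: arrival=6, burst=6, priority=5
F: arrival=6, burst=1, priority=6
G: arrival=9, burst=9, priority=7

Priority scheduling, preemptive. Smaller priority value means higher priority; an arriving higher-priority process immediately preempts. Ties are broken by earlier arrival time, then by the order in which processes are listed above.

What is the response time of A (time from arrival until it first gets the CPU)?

30

Schedule: | B 0-1 | C 1-11 | D 11-22 | B 22-30 | A 30-48 | E 48-54 | F 54-55 | G 55-64 |
Completion: A=48  B=30  C=11  D=22  E=54  F=55  G=64
Response(A) = first start − arrival = 30 − 0 = 30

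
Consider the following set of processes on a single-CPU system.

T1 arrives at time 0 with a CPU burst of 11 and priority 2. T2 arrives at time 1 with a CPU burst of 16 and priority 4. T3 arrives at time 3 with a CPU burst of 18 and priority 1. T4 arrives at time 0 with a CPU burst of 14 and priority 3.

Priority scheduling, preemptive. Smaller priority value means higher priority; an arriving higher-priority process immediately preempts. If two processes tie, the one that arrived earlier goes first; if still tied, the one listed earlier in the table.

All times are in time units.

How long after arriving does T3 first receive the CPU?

0

Gantt: | T1 0-3 | T3 3-21 | T1 21-29 | T4 29-43 | T2 43-59 |
Completion: T1=29  T2=59  T3=21  T4=43
Turnaround (C−A): T1=29  T2=58  T3=18  T4=43
Response(T3) = first start − arrival = 3 − 3 = 0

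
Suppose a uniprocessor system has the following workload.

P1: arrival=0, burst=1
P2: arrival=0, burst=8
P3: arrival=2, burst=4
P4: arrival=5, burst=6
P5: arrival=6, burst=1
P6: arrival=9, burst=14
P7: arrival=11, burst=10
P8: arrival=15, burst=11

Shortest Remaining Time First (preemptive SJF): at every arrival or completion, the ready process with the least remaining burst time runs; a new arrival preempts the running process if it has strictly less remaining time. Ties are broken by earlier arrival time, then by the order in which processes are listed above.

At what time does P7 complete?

Gantt: | P1 0-1 | P2 1-2 | P3 2-6 | P5 6-7 | P4 7-13 | P2 13-20 | P7 20-30 | P8 30-41 | P6 41-55 |
Completion: P1=1  P2=20  P3=6  P4=13  P5=7  P6=55  P7=30  P8=41

30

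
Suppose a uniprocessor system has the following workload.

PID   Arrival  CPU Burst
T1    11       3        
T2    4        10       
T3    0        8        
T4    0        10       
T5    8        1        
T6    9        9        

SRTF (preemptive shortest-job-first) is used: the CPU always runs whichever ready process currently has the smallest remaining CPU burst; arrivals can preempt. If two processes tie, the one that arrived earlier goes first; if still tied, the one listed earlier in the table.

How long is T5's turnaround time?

1

Timeline: | T3 0-8 | T5 8-9 | T6 9-11 | T1 11-14 | T6 14-21 | T4 21-31 | T2 31-41 |
Completion: T1=14  T2=41  T3=8  T4=31  T5=9  T6=21
Turnaround(T5) = completion − arrival = 9 − 8 = 1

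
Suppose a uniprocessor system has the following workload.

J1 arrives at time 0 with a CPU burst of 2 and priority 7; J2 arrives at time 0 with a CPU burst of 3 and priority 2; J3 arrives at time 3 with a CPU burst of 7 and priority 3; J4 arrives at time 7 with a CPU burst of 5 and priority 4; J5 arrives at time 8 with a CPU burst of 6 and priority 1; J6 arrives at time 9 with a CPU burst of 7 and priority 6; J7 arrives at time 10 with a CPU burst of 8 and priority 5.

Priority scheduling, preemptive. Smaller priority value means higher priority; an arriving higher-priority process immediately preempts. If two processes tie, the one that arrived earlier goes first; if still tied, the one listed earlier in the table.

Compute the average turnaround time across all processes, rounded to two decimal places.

Gantt: | J2 0-3 | J3 3-8 | J5 8-14 | J3 14-16 | J4 16-21 | J7 21-29 | J6 29-36 | J1 36-38 |
Completion: J1=38  J2=3  J3=16  J4=21  J5=14  J6=36  J7=29
Turnaround times: J1=38, J2=3, J3=13, J4=14, J5=6, J6=27, J7=19
Average turnaround = (38+3+13+14+6+27+19) / 7 = 120/7 = 17.14

17.14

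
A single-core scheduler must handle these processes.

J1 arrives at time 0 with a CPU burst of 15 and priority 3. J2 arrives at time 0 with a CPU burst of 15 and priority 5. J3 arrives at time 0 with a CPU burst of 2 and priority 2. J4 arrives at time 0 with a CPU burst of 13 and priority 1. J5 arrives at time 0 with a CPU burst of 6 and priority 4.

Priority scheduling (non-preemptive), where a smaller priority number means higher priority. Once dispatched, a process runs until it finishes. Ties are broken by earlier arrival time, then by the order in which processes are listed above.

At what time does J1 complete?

30

Schedule: | J4 0-13 | J3 13-15 | J1 15-30 | J5 30-36 | J2 36-51 |
Completion: J1=30  J2=51  J3=15  J4=13  J5=36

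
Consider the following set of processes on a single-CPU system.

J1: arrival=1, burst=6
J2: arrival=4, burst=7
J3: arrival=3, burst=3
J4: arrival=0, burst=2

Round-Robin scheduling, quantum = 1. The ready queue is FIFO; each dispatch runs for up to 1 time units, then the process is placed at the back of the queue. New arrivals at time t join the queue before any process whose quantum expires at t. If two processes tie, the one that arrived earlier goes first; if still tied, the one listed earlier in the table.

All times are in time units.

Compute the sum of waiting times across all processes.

Timeline: | J4 0-1 | J1 1-2 | J4 2-3 | J1 3-4 | J3 4-5 | J2 5-6 | J1 6-7 | J3 7-8 | J2 8-9 | J1 9-10 | J3 10-11 | J2 11-12 | J1 12-13 | J2 13-14 | J1 14-15 | J2 15-18 |
Completion: J1=15  J2=18  J3=11  J4=3
Turnaround (C−A): J1=14  J2=14  J3=8  J4=3
Waiting = turnaround − burst: J1=8, J2=7, J3=5, J4=1
Total waiting = 8 + 7 + 5 + 1 = 21

21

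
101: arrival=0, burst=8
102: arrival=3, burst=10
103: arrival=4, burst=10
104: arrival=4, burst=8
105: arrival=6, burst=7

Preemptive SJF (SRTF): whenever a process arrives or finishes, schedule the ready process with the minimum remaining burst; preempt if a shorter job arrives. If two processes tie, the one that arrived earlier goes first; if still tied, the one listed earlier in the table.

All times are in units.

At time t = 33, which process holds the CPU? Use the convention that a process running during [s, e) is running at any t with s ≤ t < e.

Timeline: | 101 0-8 | 105 8-15 | 104 15-23 | 102 23-33 | 103 33-43 |
Completion: 101=8  102=33  103=43  104=23  105=15
Turnaround (C−A): 101=8  102=30  103=39  104=19  105=9

103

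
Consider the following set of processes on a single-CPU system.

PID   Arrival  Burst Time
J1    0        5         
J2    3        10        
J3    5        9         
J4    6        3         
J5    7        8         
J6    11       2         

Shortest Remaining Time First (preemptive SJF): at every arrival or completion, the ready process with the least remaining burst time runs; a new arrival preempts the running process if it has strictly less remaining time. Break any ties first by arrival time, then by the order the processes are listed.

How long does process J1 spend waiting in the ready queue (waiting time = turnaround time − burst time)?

Schedule: | J1 0-5 | J3 5-6 | J4 6-9 | J3 9-11 | J6 11-13 | J3 13-19 | J5 19-27 | J2 27-37 |
Completion: J1=5  J2=37  J3=19  J4=9  J5=27  J6=13
Turnaround (C−A): J1=5  J2=34  J3=14  J4=3  J5=20  J6=2
Waiting(J1) = turnaround − burst = 5 − 5 = 0

0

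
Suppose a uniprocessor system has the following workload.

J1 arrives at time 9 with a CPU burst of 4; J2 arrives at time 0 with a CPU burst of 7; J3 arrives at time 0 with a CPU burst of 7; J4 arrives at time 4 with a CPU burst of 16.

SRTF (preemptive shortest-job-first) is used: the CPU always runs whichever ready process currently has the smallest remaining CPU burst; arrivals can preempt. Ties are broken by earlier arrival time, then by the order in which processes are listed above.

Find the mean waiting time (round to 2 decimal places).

Timeline: | J2 0-7 | J3 7-9 | J1 9-13 | J3 13-18 | J4 18-34 |
Completion: J1=13  J2=7  J3=18  J4=34
Turnaround (C−A): J1=4  J2=7  J3=18  J4=30
Waiting times: J1=0, J2=0, J3=11, J4=14
Average waiting = (0+0+11+14) / 4 = 25/4 = 6.25

6.25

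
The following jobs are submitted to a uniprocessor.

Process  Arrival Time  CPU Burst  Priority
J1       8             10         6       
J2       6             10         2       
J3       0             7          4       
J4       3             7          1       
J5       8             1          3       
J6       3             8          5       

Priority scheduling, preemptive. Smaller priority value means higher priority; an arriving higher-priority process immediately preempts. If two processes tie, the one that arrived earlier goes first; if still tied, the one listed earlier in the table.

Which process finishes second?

Schedule: | J3 0-3 | J4 3-10 | J2 10-20 | J5 20-21 | J3 21-25 | J6 25-33 | J1 33-43 |
Completion: J1=43  J2=20  J3=25  J4=10  J5=21  J6=33
Turnaround (C−A): J1=35  J2=14  J3=25  J4=7  J5=13  J6=30
Finish order: J4 → J2 → J5 → J3 → J6 → J1

J2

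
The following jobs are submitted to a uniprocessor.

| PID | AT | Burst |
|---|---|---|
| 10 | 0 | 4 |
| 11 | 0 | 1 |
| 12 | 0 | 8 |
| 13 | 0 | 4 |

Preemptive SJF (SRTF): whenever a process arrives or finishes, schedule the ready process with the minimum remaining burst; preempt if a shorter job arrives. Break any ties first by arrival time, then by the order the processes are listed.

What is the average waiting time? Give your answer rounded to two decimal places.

3.75

Timeline: | 11 0-1 | 10 1-5 | 13 5-9 | 12 9-17 |
Completion: 10=5  11=1  12=17  13=9
Turnaround (C−A): 10=5  11=1  12=17  13=9
Waiting times: 10=1, 11=0, 12=9, 13=5
Average waiting = (1+0+9+5) / 4 = 15/4 = 3.75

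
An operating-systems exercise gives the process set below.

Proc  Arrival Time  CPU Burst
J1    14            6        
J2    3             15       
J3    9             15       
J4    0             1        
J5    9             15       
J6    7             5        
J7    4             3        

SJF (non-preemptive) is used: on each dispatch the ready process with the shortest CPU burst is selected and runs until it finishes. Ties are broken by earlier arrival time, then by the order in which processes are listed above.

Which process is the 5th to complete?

J1

Gantt: | J4 0-1 | idle 1-3 | J2 3-18 | J7 18-21 | J6 21-26 | J1 26-32 | J3 32-47 | J5 47-62 |
Completion: J1=32  J2=18  J3=47  J4=1  J5=62  J6=26  J7=21
Turnaround (C−A): J1=18  J2=15  J3=38  J4=1  J5=53  J6=19  J7=17
Finish order: J4 → J2 → J7 → J6 → J1 → J3 → J5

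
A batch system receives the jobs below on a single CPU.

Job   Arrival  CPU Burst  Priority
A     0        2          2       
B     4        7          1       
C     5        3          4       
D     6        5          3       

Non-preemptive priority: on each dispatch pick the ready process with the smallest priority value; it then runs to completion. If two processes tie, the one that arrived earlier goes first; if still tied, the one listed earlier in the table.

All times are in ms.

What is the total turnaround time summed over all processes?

33

Gantt: | A 0-2 | idle 2-4 | B 4-11 | D 11-16 | C 16-19 |
Completion: A=2  B=11  C=19  D=16
Turnaround (C−A): A=2  B=7  C=14  D=10
Turnaround = completion − arrival: A=2, B=7, C=14, D=10
Total turnaround = 2 + 7 + 14 + 10 = 33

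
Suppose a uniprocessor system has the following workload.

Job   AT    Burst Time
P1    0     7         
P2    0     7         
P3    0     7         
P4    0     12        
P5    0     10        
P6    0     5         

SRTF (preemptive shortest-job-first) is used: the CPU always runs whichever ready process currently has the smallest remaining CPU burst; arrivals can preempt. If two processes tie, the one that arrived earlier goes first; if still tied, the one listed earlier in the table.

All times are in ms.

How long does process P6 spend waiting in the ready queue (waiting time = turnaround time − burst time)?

Schedule: | P6 0-5 | P1 5-12 | P2 12-19 | P3 19-26 | P5 26-36 | P4 36-48 |
Completion: P1=12  P2=19  P3=26  P4=48  P5=36  P6=5
Turnaround (C−A): P1=12  P2=19  P3=26  P4=48  P5=36  P6=5
Waiting(P6) = turnaround − burst = 5 − 5 = 0

0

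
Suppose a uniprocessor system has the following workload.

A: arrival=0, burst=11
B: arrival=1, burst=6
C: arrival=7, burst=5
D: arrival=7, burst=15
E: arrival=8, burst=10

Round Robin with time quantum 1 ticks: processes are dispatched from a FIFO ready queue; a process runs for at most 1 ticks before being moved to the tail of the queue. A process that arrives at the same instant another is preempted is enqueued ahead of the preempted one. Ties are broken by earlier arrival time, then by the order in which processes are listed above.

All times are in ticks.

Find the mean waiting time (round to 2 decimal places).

19.80

Schedule: | A 0-1 | B 1-2 | A 2-3 | B 3-4 | A 4-5 | B 5-6 | A 6-7 | B 7-8 | C 8-9 | D 9-10 | A 10-11 | E 11-12 | B 12-13 | C 13-14 | D 14-15 | A 15-16 | E 16-17 | B 17-18 | C 18-19 | D 19-20 | A 20-21 | E 21-22 | C 22-23 | D 23-24 | A 24-25 | E 25-26 | C 26-27 | D 27-28 | A 28-29 | E 29-30 | D 30-31 | A 31-32 | E 32-33 | D 33-34 | A 34-35 | E 35-36 | D 36-37 | E 37-38 | D 38-39 | E 39-40 | D 40-41 | E 41-42 | D 42-47 |
Completion: A=35  B=18  C=27  D=47  E=42
Waiting times: A=24, B=11, C=15, D=25, E=24
Average waiting = (24+11+15+25+24) / 5 = 99/5 = 19.80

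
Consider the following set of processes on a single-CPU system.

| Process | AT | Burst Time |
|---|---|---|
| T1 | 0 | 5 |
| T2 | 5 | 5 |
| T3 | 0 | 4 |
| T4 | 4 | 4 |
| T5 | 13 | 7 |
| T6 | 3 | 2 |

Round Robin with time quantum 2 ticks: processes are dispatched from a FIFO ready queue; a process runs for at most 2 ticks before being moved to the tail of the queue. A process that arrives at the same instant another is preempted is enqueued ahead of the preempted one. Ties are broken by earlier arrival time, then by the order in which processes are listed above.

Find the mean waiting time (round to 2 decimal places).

Schedule: | T1 0-2 | T3 2-4 | T1 4-6 | T6 6-8 | T4 8-10 | T3 10-12 | T2 12-14 | T1 14-15 | T4 15-17 | T5 17-19 | T2 19-21 | T5 21-23 | T2 23-24 | T5 24-27 |
Completion: T1=15  T2=24  T3=12  T4=17  T5=27  T6=8
Waiting times: T1=10, T2=14, T3=8, T4=9, T5=7, T6=3
Average waiting = (10+14+8+9+7+3) / 6 = 51/6 = 8.50

8.50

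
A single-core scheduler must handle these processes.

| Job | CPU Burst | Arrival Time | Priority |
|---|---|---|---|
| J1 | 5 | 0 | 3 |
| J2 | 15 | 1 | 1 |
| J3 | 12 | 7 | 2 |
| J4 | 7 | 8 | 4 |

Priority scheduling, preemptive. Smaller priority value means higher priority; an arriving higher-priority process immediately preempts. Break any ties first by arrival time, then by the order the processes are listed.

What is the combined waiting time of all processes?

60

Timeline: | J1 0-1 | J2 1-16 | J3 16-28 | J1 28-32 | J4 32-39 |
Completion: J1=32  J2=16  J3=28  J4=39
Waiting = turnaround − burst: J1=27, J2=0, J3=9, J4=24
Total waiting = 27 + 0 + 9 + 24 = 60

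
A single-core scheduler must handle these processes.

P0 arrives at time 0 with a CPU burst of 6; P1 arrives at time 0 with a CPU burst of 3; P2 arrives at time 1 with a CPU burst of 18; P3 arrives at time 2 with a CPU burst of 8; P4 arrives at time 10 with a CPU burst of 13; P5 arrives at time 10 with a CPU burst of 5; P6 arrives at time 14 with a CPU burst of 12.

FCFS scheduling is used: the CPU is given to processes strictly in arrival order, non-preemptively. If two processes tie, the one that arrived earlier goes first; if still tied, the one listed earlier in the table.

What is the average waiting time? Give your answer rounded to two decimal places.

20.14

Gantt: | P0 0-6 | P1 6-9 | P2 9-27 | P3 27-35 | P4 35-48 | P5 48-53 | P6 53-65 |
Completion: P0=6  P1=9  P2=27  P3=35  P4=48  P5=53  P6=65
Waiting times: P0=0, P1=6, P2=8, P3=25, P4=25, P5=38, P6=39
Average waiting = (0+6+8+25+25+38+39) / 7 = 141/7 = 20.14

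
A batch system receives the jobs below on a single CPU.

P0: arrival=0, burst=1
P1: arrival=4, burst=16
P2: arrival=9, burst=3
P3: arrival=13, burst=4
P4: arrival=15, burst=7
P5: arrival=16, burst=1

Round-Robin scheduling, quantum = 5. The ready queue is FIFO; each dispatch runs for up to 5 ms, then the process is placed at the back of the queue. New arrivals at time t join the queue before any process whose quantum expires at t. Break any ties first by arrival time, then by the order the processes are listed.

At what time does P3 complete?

21

Timeline: | P0 0-1 | idle 1-4 | P1 4-9 | P2 9-12 | P1 12-17 | P3 17-21 | P4 21-26 | P5 26-27 | P1 27-32 | P4 32-34 | P1 34-35 |
Completion: P0=1  P1=35  P2=12  P3=21  P4=34  P5=27
Turnaround (C−A): P0=1  P1=31  P2=3  P3=8  P4=19  P5=11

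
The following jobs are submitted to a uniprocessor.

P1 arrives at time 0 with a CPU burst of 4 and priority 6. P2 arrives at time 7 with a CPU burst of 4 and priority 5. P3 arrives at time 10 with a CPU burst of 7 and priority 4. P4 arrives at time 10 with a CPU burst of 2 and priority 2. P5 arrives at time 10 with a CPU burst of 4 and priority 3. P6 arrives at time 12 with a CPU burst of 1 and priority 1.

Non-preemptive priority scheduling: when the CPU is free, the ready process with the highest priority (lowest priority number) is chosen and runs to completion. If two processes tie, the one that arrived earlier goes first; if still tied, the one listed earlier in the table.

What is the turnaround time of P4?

3

Timeline: | P1 0-4 | idle 4-7 | P2 7-11 | P4 11-13 | P6 13-14 | P5 14-18 | P3 18-25 |
Completion: P1=4  P2=11  P3=25  P4=13  P5=18  P6=14
Turnaround(P4) = completion − arrival = 13 − 10 = 3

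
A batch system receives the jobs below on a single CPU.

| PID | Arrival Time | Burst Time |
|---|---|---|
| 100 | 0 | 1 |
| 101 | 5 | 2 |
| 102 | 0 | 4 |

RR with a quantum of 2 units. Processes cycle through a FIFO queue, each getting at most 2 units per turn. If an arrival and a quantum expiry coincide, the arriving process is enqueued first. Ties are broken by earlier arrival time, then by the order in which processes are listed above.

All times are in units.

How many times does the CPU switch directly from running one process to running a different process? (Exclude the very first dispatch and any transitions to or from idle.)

2

Schedule: | 100 0-1 | 102 1-5 | 101 5-7 |
Completion: 100=1  101=7  102=5
Turnaround (C−A): 100=1  101=2  102=5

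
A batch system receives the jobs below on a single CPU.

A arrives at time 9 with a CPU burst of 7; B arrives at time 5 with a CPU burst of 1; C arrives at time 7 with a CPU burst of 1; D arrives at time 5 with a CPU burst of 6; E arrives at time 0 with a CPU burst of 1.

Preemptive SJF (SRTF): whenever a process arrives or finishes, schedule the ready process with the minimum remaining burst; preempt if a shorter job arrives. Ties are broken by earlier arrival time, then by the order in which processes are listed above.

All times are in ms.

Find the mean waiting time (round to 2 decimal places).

Timeline: | E 0-1 | idle 1-5 | B 5-6 | D 6-7 | C 7-8 | D 8-13 | A 13-20 |
Completion: A=20  B=6  C=8  D=13  E=1
Waiting times: A=4, B=0, C=0, D=2, E=0
Average waiting = (4+0+0+2+0) / 5 = 6/5 = 1.20

1.20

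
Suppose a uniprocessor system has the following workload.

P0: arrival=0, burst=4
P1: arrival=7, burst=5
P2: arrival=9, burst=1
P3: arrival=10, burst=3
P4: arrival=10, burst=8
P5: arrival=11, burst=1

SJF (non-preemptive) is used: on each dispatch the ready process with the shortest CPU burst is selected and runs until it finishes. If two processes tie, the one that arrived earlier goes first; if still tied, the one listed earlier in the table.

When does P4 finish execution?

25

Schedule: | P0 0-4 | idle 4-7 | P1 7-12 | P2 12-13 | P5 13-14 | P3 14-17 | P4 17-25 |
Completion: P0=4  P1=12  P2=13  P3=17  P4=25  P5=14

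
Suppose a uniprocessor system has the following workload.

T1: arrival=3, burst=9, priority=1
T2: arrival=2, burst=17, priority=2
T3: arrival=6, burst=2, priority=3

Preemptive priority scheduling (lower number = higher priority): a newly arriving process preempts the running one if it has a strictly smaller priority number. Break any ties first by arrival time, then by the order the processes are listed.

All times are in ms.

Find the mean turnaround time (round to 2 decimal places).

Timeline: | idle 0-2 | T2 2-3 | T1 3-12 | T2 12-28 | T3 28-30 |
Completion: T1=12  T2=28  T3=30
Turnaround times: T1=9, T2=26, T3=24
Average turnaround = (9+26+24) / 3 = 59/3 = 19.67

19.67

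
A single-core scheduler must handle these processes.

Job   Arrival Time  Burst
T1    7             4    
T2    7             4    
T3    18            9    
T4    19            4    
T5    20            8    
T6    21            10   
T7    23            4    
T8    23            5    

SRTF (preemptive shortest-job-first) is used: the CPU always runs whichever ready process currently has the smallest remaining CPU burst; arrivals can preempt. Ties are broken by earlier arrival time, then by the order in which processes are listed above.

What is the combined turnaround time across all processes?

Timeline: | idle 0-7 | T1 7-11 | T2 11-15 | idle 15-18 | T3 18-19 | T4 19-23 | T7 23-27 | T8 27-32 | T3 32-40 | T5 40-48 | T6 48-58 |
Completion: T1=11  T2=15  T3=40  T4=23  T5=48  T6=58  T7=27  T8=32
Turnaround = completion − arrival: T1=4, T2=8, T3=22, T4=4, T5=28, T6=37, T7=4, T8=9
Total turnaround = 4 + 8 + 22 + 4 + 28 + 37 + 4 + 9 = 116

116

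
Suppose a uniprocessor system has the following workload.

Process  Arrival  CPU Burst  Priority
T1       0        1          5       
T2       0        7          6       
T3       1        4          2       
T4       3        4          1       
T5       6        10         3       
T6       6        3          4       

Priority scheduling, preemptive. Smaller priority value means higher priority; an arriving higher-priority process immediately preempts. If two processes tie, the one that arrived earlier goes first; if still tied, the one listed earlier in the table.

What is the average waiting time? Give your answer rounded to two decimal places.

7.00

Timeline: | T1 0-1 | T3 1-3 | T4 3-7 | T3 7-9 | T5 9-19 | T6 19-22 | T2 22-29 |
Completion: T1=1  T2=29  T3=9  T4=7  T5=19  T6=22
Waiting times: T1=0, T2=22, T3=4, T4=0, T5=3, T6=13
Average waiting = (0+22+4+0+3+13) / 6 = 42/6 = 7.00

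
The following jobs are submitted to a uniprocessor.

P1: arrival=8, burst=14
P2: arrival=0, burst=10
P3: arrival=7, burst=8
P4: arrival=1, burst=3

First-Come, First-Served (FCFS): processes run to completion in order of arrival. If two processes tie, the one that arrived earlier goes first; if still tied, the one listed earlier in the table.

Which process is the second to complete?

P4

Timeline: | P2 0-10 | P4 10-13 | P3 13-21 | P1 21-35 |
Completion: P1=35  P2=10  P3=21  P4=13
Turnaround (C−A): P1=27  P2=10  P3=14  P4=12
Finish order: P2 → P4 → P3 → P1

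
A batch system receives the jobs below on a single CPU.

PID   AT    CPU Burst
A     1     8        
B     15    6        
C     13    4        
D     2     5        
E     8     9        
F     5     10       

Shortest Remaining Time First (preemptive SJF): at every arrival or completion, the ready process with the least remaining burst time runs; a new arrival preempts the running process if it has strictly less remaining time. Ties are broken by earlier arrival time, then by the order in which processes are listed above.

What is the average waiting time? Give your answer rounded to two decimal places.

Schedule: | idle 0-1 | A 1-2 | D 2-7 | A 7-14 | C 14-18 | B 18-24 | E 24-33 | F 33-43 |
Completion: A=14  B=24  C=18  D=7  E=33  F=43
Waiting times: A=5, B=3, C=1, D=0, E=16, F=28
Average waiting = (5+3+1+0+16+28) / 6 = 53/6 = 8.83

8.83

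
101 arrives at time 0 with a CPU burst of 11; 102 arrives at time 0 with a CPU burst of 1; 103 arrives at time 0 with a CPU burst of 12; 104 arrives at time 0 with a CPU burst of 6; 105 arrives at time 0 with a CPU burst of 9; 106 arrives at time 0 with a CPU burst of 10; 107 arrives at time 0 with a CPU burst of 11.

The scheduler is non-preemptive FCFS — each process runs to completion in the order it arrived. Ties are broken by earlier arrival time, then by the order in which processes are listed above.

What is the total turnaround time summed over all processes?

Timeline: | 101 0-11 | 102 11-12 | 103 12-24 | 104 24-30 | 105 30-39 | 106 39-49 | 107 49-60 |
Completion: 101=11  102=12  103=24  104=30  105=39  106=49  107=60
Turnaround (C−A): 101=11  102=12  103=24  104=30  105=39  106=49  107=60
Turnaround = completion − arrival: 101=11, 102=12, 103=24, 104=30, 105=39, 106=49, 107=60
Total turnaround = 11 + 12 + 24 + 30 + 39 + 49 + 60 = 225

225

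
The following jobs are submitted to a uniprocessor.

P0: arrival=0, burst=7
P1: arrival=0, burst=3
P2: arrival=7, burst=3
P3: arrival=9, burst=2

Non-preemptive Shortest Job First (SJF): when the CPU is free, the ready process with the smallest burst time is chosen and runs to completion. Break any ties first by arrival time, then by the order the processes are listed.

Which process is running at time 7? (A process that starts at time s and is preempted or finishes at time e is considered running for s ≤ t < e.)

Schedule: | P1 0-3 | P0 3-10 | P3 10-12 | P2 12-15 |
Completion: P0=10  P1=3  P2=15  P3=12
Turnaround (C−A): P0=10  P1=3  P2=8  P3=3

P0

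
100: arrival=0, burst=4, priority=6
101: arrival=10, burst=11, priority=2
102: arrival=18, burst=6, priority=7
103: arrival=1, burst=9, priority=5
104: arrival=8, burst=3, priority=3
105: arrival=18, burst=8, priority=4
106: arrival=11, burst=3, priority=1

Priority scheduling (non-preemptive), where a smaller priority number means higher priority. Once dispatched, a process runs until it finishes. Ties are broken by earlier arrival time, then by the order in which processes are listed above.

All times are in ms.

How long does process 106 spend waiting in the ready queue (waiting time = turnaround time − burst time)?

2

Timeline: | 100 0-4 | 103 4-13 | 106 13-16 | 101 16-27 | 104 27-30 | 105 30-38 | 102 38-44 |
Completion: 100=4  101=27  102=44  103=13  104=30  105=38  106=16
Waiting(106) = turnaround − burst = 5 − 3 = 2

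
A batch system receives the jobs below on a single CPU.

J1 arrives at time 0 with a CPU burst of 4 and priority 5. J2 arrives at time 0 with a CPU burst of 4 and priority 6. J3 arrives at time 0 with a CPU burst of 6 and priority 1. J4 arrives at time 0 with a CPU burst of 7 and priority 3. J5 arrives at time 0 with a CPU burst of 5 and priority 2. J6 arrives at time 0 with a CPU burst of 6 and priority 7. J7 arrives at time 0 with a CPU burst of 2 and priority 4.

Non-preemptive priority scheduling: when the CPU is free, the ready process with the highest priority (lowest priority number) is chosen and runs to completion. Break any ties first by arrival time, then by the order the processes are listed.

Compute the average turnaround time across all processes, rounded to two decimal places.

20.14

Gantt: | J3 0-6 | J5 6-11 | J4 11-18 | J7 18-20 | J1 20-24 | J2 24-28 | J6 28-34 |
Completion: J1=24  J2=28  J3=6  J4=18  J5=11  J6=34  J7=20
Turnaround times: J1=24, J2=28, J3=6, J4=18, J5=11, J6=34, J7=20
Average turnaround = (24+28+6+18+11+34+20) / 7 = 141/7 = 20.14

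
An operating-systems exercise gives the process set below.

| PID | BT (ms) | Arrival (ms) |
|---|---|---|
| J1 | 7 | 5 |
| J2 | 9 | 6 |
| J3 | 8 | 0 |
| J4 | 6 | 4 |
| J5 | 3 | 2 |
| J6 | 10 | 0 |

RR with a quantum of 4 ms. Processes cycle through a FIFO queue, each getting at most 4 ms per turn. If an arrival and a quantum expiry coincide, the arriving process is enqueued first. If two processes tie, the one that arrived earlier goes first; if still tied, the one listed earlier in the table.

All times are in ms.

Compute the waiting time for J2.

Timeline: | J3 0-4 | J6 4-8 | J5 8-11 | J4 11-15 | J3 15-19 | J1 19-23 | J2 23-27 | J6 27-31 | J4 31-33 | J1 33-36 | J2 36-40 | J6 40-42 | J2 42-43 |
Completion: J1=36  J2=43  J3=19  J4=33  J5=11  J6=42
Waiting(J2) = turnaround − burst = 37 − 9 = 28

28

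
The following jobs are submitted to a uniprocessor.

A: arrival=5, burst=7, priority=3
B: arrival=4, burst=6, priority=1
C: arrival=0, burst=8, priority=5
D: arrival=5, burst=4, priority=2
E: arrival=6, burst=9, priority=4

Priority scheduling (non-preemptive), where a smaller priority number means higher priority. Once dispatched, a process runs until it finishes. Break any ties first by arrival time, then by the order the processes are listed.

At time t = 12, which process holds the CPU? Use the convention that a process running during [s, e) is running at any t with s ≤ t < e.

B

Timeline: | C 0-8 | B 8-14 | D 14-18 | A 18-25 | E 25-34 |
Completion: A=25  B=14  C=8  D=18  E=34
Turnaround (C−A): A=20  B=10  C=8  D=13  E=28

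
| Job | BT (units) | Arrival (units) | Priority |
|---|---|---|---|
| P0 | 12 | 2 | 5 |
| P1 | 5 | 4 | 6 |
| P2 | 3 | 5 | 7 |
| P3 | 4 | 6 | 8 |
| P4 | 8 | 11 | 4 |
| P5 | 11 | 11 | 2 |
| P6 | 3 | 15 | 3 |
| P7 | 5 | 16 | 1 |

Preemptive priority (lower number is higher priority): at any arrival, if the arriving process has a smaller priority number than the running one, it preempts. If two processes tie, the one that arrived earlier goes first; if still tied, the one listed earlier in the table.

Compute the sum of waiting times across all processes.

Gantt: | idle 0-2 | P0 2-11 | P5 11-16 | P7 16-21 | P5 21-27 | P6 27-30 | P4 30-38 | P0 38-41 | P1 41-46 | P2 46-49 | P3 49-53 |
Completion: P0=41  P1=46  P2=49  P3=53  P4=38  P5=27  P6=30  P7=21
Turnaround (C−A): P0=39  P1=42  P2=44  P3=47  P4=27  P5=16  P6=15  P7=5
Waiting = turnaround − burst: P0=27, P1=37, P2=41, P3=43, P4=19, P5=5, P6=12, P7=0
Total waiting = 27 + 37 + 41 + 43 + 19 + 5 + 12 + 0 = 184

184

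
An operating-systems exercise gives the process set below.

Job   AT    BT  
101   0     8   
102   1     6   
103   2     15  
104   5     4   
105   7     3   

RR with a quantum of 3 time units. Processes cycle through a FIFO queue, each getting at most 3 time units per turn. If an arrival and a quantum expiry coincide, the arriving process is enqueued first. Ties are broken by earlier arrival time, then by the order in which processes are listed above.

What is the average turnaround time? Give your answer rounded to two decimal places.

Timeline: | 101 0-3 | 102 3-6 | 103 6-9 | 101 9-12 | 104 12-15 | 102 15-18 | 105 18-21 | 103 21-24 | 101 24-26 | 104 26-27 | 103 27-36 |
Completion: 101=26  102=18  103=36  104=27  105=21
Turnaround times: 101=26, 102=17, 103=34, 104=22, 105=14
Average turnaround = (26+17+34+22+14) / 5 = 113/5 = 22.60

22.60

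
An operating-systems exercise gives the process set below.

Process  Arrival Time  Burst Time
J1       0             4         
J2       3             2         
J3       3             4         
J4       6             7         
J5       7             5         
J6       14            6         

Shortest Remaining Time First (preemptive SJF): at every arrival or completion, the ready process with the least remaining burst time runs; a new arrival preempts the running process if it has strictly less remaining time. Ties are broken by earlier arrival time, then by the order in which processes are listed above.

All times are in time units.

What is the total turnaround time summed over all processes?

51

Gantt: | J1 0-4 | J2 4-6 | J3 6-10 | J5 10-15 | J6 15-21 | J4 21-28 |
Completion: J1=4  J2=6  J3=10  J4=28  J5=15  J6=21
Turnaround = completion − arrival: J1=4, J2=3, J3=7, J4=22, J5=8, J6=7
Total turnaround = 4 + 3 + 7 + 22 + 8 + 7 = 51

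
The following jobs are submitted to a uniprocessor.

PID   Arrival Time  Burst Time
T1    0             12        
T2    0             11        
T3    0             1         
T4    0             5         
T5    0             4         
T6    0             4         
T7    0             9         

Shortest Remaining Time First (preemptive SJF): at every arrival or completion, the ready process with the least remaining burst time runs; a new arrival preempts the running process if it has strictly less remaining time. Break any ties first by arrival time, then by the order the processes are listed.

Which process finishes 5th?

T7

Gantt: | T3 0-1 | T5 1-5 | T6 5-9 | T4 9-14 | T7 14-23 | T2 23-34 | T1 34-46 |
Completion: T1=46  T2=34  T3=1  T4=14  T5=5  T6=9  T7=23
Finish order: T3 → T5 → T6 → T4 → T7 → T2 → T1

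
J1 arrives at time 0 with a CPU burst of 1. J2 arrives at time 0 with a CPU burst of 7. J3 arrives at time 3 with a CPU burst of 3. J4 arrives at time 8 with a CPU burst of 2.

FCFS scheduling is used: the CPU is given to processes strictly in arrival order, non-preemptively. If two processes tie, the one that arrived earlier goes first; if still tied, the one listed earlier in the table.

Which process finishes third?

Timeline: | J1 0-1 | J2 1-8 | J3 8-11 | J4 11-13 |
Completion: J1=1  J2=8  J3=11  J4=13
Finish order: J1 → J2 → J3 → J4

J3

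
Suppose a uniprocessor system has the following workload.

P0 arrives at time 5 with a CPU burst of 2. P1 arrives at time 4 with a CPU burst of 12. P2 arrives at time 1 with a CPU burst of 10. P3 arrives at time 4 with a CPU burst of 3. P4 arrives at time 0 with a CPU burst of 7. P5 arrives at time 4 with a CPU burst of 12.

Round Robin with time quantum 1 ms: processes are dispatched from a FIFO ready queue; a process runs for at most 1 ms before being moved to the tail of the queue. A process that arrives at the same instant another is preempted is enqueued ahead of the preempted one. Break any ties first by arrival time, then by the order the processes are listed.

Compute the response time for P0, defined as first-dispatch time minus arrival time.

4

Timeline: | P4 0-1 | P2 1-2 | P4 2-3 | P2 3-4 | P4 4-5 | P1 5-6 | P3 6-7 | P5 7-8 | P2 8-9 | P0 9-10 | P4 10-11 | P1 11-12 | P3 12-13 | P5 13-14 | P2 14-15 | P0 15-16 | P4 16-17 | P1 17-18 | P3 18-19 | P5 19-20 | P2 20-21 | P4 21-22 | P1 22-23 | P5 23-24 | P2 24-25 | P4 25-26 | P1 26-27 | P5 27-28 | P2 28-29 | P1 29-30 | P5 30-31 | P2 31-32 | P1 32-33 | P5 33-34 | P2 34-35 | P1 35-36 | P5 36-37 | P2 37-38 | P1 38-39 | P5 39-40 | P1 40-41 | P5 41-42 | P1 42-43 | P5 43-44 | P1 44-45 | P5 45-46 |
Completion: P0=16  P1=45  P2=38  P3=19  P4=26  P5=46
Turnaround (C−A): P0=11  P1=41  P2=37  P3=15  P4=26  P5=42
Response(P0) = first start − arrival = 9 − 5 = 4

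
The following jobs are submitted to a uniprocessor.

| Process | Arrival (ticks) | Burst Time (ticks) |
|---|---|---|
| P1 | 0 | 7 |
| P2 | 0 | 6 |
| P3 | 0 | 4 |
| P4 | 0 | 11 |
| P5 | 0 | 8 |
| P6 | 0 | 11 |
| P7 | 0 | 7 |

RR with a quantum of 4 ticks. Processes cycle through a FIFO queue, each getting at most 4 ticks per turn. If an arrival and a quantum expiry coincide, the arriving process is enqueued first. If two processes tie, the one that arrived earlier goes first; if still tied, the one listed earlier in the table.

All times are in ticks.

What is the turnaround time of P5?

41

Schedule: | P1 0-4 | P2 4-8 | P3 8-12 | P4 12-16 | P5 16-20 | P6 20-24 | P7 24-28 | P1 28-31 | P2 31-33 | P4 33-37 | P5 37-41 | P6 41-45 | P7 45-48 | P4 48-51 | P6 51-54 |
Completion: P1=31  P2=33  P3=12  P4=51  P5=41  P6=54  P7=48
Turnaround(P5) = completion − arrival = 41 − 0 = 41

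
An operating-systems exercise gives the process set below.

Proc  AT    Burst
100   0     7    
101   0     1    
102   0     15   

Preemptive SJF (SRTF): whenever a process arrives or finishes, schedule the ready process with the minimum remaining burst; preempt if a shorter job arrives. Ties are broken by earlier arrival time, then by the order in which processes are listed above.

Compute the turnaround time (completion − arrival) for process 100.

Schedule: | 101 0-1 | 100 1-8 | 102 8-23 |
Completion: 100=8  101=1  102=23
Turnaround (C−A): 100=8  101=1  102=23
Turnaround(100) = completion − arrival = 8 − 0 = 8

8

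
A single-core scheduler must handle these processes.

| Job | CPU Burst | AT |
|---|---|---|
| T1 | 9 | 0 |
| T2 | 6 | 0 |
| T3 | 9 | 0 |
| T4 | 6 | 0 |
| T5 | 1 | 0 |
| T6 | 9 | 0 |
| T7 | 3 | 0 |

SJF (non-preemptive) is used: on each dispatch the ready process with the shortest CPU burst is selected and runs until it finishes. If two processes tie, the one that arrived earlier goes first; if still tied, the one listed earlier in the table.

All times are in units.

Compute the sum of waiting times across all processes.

90

Schedule: | T5 0-1 | T7 1-4 | T2 4-10 | T4 10-16 | T1 16-25 | T3 25-34 | T6 34-43 |
Completion: T1=25  T2=10  T3=34  T4=16  T5=1  T6=43  T7=4
Turnaround (C−A): T1=25  T2=10  T3=34  T4=16  T5=1  T6=43  T7=4
Waiting = turnaround − burst: T1=16, T2=4, T3=25, T4=10, T5=0, T6=34, T7=1
Total waiting = 16 + 4 + 25 + 10 + 0 + 34 + 1 = 90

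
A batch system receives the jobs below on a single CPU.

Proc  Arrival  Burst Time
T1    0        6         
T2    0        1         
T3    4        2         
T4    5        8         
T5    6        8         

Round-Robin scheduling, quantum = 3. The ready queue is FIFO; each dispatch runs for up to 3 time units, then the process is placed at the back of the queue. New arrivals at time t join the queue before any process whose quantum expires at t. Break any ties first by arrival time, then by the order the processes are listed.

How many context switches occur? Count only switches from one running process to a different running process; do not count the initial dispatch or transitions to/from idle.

Gantt: | T1 0-3 | T2 3-4 | T1 4-7 | T3 7-9 | T4 9-12 | T5 12-15 | T4 15-18 | T5 18-21 | T4 21-23 | T5 23-25 |
Completion: T1=7  T2=4  T3=9  T4=23  T5=25

9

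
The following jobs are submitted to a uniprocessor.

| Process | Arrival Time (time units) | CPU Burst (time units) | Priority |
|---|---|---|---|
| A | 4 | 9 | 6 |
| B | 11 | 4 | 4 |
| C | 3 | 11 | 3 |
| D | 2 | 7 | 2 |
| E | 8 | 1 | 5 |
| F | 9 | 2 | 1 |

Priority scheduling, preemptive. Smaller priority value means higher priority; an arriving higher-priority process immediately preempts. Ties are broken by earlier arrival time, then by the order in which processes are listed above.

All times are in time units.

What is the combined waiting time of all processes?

Schedule: | idle 0-2 | D 2-9 | F 9-11 | C 11-22 | B 22-26 | E 26-27 | A 27-36 |
Completion: A=36  B=26  C=22  D=9  E=27  F=11
Turnaround (C−A): A=32  B=15  C=19  D=7  E=19  F=2
Waiting = turnaround − burst: A=23, B=11, C=8, D=0, E=18, F=0
Total waiting = 23 + 11 + 8 + 0 + 18 + 0 = 60

60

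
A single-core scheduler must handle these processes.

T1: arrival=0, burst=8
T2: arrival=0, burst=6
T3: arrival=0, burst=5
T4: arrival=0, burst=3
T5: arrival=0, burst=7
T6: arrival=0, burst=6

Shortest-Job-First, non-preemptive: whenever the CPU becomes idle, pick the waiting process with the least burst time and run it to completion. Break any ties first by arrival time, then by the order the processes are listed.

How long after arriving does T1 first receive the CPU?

27

Timeline: | T4 0-3 | T3 3-8 | T2 8-14 | T6 14-20 | T5 20-27 | T1 27-35 |
Completion: T1=35  T2=14  T3=8  T4=3  T5=27  T6=20
Turnaround (C−A): T1=35  T2=14  T3=8  T4=3  T5=27  T6=20
Response(T1) = first start − arrival = 27 − 0 = 27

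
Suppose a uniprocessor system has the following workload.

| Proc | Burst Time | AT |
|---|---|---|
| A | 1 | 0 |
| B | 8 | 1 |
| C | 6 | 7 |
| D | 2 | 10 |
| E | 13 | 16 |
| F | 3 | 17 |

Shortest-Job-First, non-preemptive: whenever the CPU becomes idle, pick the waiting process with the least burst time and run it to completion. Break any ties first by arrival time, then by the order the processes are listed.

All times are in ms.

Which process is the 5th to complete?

F

Schedule: | A 0-1 | B 1-9 | C 9-15 | D 15-17 | F 17-20 | E 20-33 |
Completion: A=1  B=9  C=15  D=17  E=33  F=20
Finish order: A → B → C → D → F → E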